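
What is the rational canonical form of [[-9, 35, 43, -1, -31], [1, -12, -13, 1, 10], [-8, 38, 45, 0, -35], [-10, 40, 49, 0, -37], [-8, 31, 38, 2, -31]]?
The invariant factors of A (the non-unit diagonal entries of the Smith normal form of xI - A over ℚ[x]) are x + 2, x(x + 1)(x + 2)^2, each dividing the next. The characteristic polynomial is their product, x(x + 1)(x + 2)^3.

The rational canonical form is the block-diagonal matrix of companion matrices C(f_i):
R = [[-2, 0, 0, 0, 0], [0, 0, 0, 0, 0], [0, 1, 0, 0, -4], [0, 0, 1, 0, -8], [0, 0, 0, 1, -5]].

R = [[-2, 0, 0, 0, 0], [0, 0, 0, 0, 0], [0, 1, 0, 0, -4], [0, 0, 1, 0, -8], [0, 0, 0, 1, -5]]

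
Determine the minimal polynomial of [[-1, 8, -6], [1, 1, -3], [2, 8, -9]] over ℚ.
m_A(x) = (x + 3)^2

The characteristic polynomial factors as (x + 3)^3. The minimal polynomial is ∏(x - λ)^{k_λ} where k_λ is the size of the largest Jordan block at λ.

For λ = -3: rank(A + 3I) = 1, and the largest Jordan block has size 2 (the smallest k with rank((A + 3I)^k) = rank((A + 3I)^(k+1))).

So m_A(x) = (x + 3)^2.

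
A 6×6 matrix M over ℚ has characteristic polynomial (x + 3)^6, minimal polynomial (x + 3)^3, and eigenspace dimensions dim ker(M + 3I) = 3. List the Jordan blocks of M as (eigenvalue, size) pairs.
Jordan blocks: (-3, 3), (-3, 2), (-3, 1)

λ = -3: algebraic multiplicity 6 (exponent in χ_M), largest block size 3 (exponent in m_M), 3 blocks (geometric multiplicity). These force block sizes [3, 2, 1].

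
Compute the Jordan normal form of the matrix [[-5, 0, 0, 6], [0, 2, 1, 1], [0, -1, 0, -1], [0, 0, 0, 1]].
The characteristic polynomial is det(xI - A) = (x - 1)^3(x + 5), so the eigenvalues are -5 (algebraic multiplicity 1), 1 (algebraic multiplicity 3).

For λ = -5: algebraic multiplicity 1 gives one 1×1 block.

For λ = 1: rank(A - I) = 2, rank((A - I)^2) = 1. The eigenspace has dimension 4 - 2 = 2, so there are 2 Jordan blocks; the rank sequence gives block sizes [2, 1].

Assembling the blocks gives the Jordan form J above.

J = [[-5, 0, 0, 0], [0, 1, 1, 0], [0, 0, 1, 0], [0, 0, 0, 1]]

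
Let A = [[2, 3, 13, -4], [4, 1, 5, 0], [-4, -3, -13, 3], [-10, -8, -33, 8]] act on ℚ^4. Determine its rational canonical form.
R = [[0, 0, 0, 2], [1, 0, 0, 7], [0, 1, 0, 3], [0, 0, 1, -2]]

The invariant factors of A (the non-unit diagonal entries of the Smith normal form of xI - A over ℚ[x]) are (x + 2)(x^3 - 3x - 1), each dividing the next. The characteristic polynomial is their product, (x + 2)(x^3 - 3x - 1).

The rational canonical form is the block-diagonal matrix of companion matrices C(f_i):
R = [[0, 0, 0, 2], [1, 0, 0, 7], [0, 1, 0, 3], [0, 0, 1, -2]].

Note the characteristic polynomial does not split into linear factors over ℚ, so A has no Jordan form over ℚ; the rational canonical form exists over any field.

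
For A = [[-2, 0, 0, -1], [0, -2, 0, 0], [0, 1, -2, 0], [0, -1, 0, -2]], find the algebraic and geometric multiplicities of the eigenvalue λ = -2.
algebraic multiplicity 4, geometric multiplicity 2

The characteristic polynomial is (x + 2)^4, so the factor x + 2 appears with exponent 4: the algebraic multiplicity is 4.

rank(A + 2I) = 2, so the eigenspace has dimension 4 - 2 = 2: the geometric multiplicity is 2.

Since 2 < 4, A is not diagonalizable.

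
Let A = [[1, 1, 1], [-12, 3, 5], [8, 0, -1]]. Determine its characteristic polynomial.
xI - A = [[x - 1, -1, -1], [12, x - 3, -5], [-8, 0, x + 1]].

Expanding det(xI - A) along the first row:
det(xI - A) = + (x - 1)·det([[x - 3, -5], [0, x + 1]]) - (-1)·det([[12, -5], [-8, x + 1]]) + (-1)·det([[12, x - 3], [-8, 0]]).

Evaluating gives χ_A(x) = x^3 - 3x^2 + 3x - 1 = (x - 1)^3.

χ_A(x) = (x - 1)^3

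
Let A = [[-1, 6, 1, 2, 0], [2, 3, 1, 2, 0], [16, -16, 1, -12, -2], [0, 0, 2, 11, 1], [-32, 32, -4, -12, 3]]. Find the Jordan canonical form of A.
J = [[-3, 0, 0, 0, 0], [0, 5, 1, 0, 0], [0, 0, 5, 0, 0], [0, 0, 0, 5, 1], [0, 0, 0, 0, 5]]

The characteristic polynomial is det(xI - A) = (x - 5)^4(x + 3), so the eigenvalues are -3 (algebraic multiplicity 1), 5 (algebraic multiplicity 4).

For λ = -3: algebraic multiplicity 1 gives one 1×1 block.

For λ = 5: rank(A - 5I) = 3, rank((A - 5I)^2) = 1. The eigenspace has dimension 5 - 3 = 2, so there are 2 Jordan blocks; the rank sequence gives block sizes [2, 2].

Assembling the blocks gives the Jordan form J above.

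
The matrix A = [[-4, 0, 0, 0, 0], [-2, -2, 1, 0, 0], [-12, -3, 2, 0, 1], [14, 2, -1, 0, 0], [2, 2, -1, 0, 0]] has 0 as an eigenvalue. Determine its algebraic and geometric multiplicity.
The characteristic polynomial is x^4(x + 4), so the factor x appears with exponent 4: the algebraic multiplicity is 4.

rank(A) = 3, so the eigenspace has dimension 5 - 3 = 2: the geometric multiplicity is 2.

Since 2 < 4, A is not diagonalizable.

algebraic multiplicity 4, geometric multiplicity 2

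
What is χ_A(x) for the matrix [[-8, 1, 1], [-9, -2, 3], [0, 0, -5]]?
xI - A = [[x + 8, -1, -1], [9, x + 2, -3], [0, 0, x + 5]].

Expanding det(xI - A) along the first row:
det(xI - A) = + (x + 8)·det([[x + 2, -3], [0, x + 5]]) - (-1)·det([[9, -3], [0, x + 5]]) + (-1)·det([[9, x + 2], [0, 0]]).

Evaluating gives χ_A(x) = x^3 + 15x^2 + 75x + 125 = (x + 5)^3.

χ_A(x) = (x + 5)^3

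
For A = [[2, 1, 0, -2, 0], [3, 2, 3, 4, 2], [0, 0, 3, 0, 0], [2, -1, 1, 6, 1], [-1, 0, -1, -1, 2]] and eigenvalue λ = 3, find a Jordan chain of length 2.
We seek v_1 ∈ ker((A - 3I)^2) \ ker(A - 3I), then set v_{i+1} = (A - 3I) v_i.

One such chain is v_1 = [[0, 0, 0, 0, 1]]^T, v_2 = [[0, 2, 0, 1, -1]]^T. Check: (A - 3I) v_2 = [[0, 0, 0, 0, 0]]^T = 0.

v_1 = [[0, 0, 0, 0, 1]]^T, v_2 = [[0, 2, 0, 1, -1]]^T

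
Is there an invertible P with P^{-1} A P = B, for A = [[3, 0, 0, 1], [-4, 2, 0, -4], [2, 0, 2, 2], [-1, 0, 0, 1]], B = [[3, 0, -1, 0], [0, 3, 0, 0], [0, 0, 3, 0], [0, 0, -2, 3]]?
No.

trace(A) = 8 but trace(B) = 12. The trace is a similarity invariant, so A and B are not similar.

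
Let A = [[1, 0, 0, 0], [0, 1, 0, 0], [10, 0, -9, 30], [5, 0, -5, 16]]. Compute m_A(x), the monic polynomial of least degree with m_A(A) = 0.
The characteristic polynomial factors as (x - 6)(x - 1)^3. The minimal polynomial is ∏(x - λ)^{k_λ} where k_λ is the size of the largest Jordan block at λ.

For λ = 1: rank(A - I) = 1, and the largest Jordan block has size 1 (the smallest k with rank((A - I)^k) = rank((A - I)^(k+1))).
For λ = 6: rank(A - 6I) = 3, and the largest Jordan block has size 1 (the smallest k with rank((A - 6I)^k) = rank((A - 6I)^(k+1))).

So m_A(x) = (x - 6)(x - 1).

m_A(x) = (x - 6)(x - 1)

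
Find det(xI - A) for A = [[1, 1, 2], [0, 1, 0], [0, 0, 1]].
xI - A = [[x - 1, -1, -2], [0, x - 1, 0], [0, 0, x - 1]].

Expanding det(xI - A) along the first row:
det(xI - A) = + (x - 1)·det([[x - 1, 0], [0, x - 1]]) - (-1)·det([[0, 0], [0, x - 1]]) + (-2)·det([[0, x - 1], [0, 0]]).

Evaluating gives χ_A(x) = x^3 - 3x^2 + 3x - 1 = (x - 1)^3.

χ_A(x) = (x - 1)^3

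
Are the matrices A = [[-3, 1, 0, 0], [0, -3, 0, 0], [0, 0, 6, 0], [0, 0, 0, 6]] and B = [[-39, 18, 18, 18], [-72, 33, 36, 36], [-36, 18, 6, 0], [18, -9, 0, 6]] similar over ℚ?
Both have characteristic polynomial (x - 6)^2(x + 3)^2, but the minimal polynomial of A is (x - 6)(x + 3)^2 while the minimal polynomial of B is (x - 6)(x + 3). The minimal polynomial is a similarity invariant, so A and B are not similar.

No.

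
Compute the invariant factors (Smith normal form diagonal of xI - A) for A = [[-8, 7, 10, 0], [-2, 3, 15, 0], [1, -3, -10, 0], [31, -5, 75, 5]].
(x - 5)(x + 5)^3

The Jordan structure of A has elementary divisors (x + 5)^3, (x - 5). Arranging the block sizes at each eigenvalue in decreasing order and taking row products gives the invariant factors.

Invariant factors (smallest first, each dividing the next): (x - 5)(x + 5)^3.

Check: the last factor (x - 5)(x + 5)^3 is the minimal polynomial, and the product (x - 5)(x + 5)^3 is the characteristic polynomial.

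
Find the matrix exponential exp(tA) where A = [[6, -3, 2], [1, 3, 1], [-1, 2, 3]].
e^{tA} = [[(-t^2 + 4*t + 2)*e^{4*t}/2, t*(t - 6)*e^{4*t}/2, t*(4 - t)*e^{4*t}/2], [t*e^{4*t}, (1 - t)*e^{4*t}, t*e^{4*t}], [t*(t - 2)*e^{4*t}/2, t*(4 - t)*e^{4*t}/2, (t^2/2 - t + 1)*e^{4*t}]]

A has Jordan form J = [[4, 1, 0], [0, 4, 1], [0, 0, 4]] with A = PJP^{-1}, so e^{tA} = P e^{tJ} P^{-1}.

For a Jordan block J_k(λ), e^{tJ_k(λ)} = e^{λt} · (I + tN + t^2 N^2/2! + ... + t^{k-1} N^{k-1}/(k-1)!) where N is the nilpotent superdiagonal part.

Assembling the blocks and conjugating back gives the entries of e^{tA} as shown above.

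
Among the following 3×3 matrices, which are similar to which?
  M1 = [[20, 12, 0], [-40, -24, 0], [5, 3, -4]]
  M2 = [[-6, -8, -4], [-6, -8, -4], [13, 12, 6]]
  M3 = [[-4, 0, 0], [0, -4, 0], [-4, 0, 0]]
2 classes: {M1, M2}, {M3}

Characteristic polynomials: χ_{M1} = x(x + 4)^2, χ_{M2} = x(x + 4)^2, χ_{M3} = x(x + 4)^2.

{M1, M2}: invariant factors x(x + 4)^2.

{M3}: invariant factors x + 4, x(x + 4).

Matrices are similar if and only if their invariant-factor lists agree; the partition into similarity classes is {M1, M2}, {M3}.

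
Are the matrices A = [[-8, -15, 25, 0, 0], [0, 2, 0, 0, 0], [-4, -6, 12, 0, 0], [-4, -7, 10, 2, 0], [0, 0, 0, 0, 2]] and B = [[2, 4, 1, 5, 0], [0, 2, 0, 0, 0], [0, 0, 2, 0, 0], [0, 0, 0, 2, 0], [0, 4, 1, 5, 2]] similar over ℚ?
No.

Both have characteristic polynomial (x - 2)^5 and minimal polynomial (x - 2)^2. But rank(A - 2I) = 2 for A while rank(B - 2I) = 1 for B, so the number of Jordan blocks at λ = 2 differs. A and B are not similar.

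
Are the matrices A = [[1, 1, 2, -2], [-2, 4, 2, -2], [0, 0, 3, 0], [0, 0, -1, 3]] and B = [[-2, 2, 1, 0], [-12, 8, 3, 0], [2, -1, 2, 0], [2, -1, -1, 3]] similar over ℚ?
Two matrices over a field are similar if and only if they have the same invariant factors.

Both A and B have characteristic polynomial (x - 3)^3(x - 2) and minimal polynomial (x - 3)^2(x - 2). Computing further, both have invariant factors x - 3, (x - 3)^2(x - 2). Hence A and B are similar.

Yes.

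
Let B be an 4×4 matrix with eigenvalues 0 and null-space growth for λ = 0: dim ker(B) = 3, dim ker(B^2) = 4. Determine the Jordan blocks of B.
λ = 0: successive nullity increments [3, 1] count blocks of size ≥ k; block sizes are [2, 1, 1].

Jordan blocks: (0, 2), (0, 1), (0, 1)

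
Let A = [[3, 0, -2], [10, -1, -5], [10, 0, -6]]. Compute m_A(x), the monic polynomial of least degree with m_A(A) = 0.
The characteristic polynomial factors as (x + 1)^2(x + 2). The minimal polynomial is ∏(x - λ)^{k_λ} where k_λ is the size of the largest Jordan block at λ.

For λ = -2: rank(A + 2I) = 2, and the largest Jordan block has size 1 (the smallest k with rank((A + 2I)^k) = rank((A + 2I)^(k+1))).
For λ = -1: rank(A + I) = 1, and the largest Jordan block has size 1 (the smallest k with rank((A + I)^k) = rank((A + I)^(k+1))).

So m_A(x) = (x + 1)(x + 2).

m_A(x) = (x + 1)(x + 2)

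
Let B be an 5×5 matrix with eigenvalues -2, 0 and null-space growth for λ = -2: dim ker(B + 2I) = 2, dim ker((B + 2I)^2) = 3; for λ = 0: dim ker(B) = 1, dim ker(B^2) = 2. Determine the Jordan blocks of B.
Jordan blocks: (-2, 2), (-2, 1), (0, 2)

λ = -2: successive nullity increments [2, 1] count blocks of size ≥ k; block sizes are [2, 1].
λ = 0: successive nullity increments [1, 1] count blocks of size ≥ k; block sizes are [2].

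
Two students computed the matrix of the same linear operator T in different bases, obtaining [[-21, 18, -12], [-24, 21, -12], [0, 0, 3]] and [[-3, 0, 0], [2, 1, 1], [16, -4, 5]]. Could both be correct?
Both have characteristic polynomial (x - 3)^2(x + 3), but the minimal polynomial of A is (x - 3)(x + 3) while the minimal polynomial of B is (x - 3)^2(x + 3). The minimal polynomial is a similarity invariant, so A and B are not similar.

No.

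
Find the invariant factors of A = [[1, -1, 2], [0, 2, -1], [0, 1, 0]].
(x - 1)^3

The Jordan structure of A has elementary divisors (x - 1)^3. Arranging the block sizes at each eigenvalue in decreasing order and taking row products gives the invariant factors.

Invariant factors (smallest first, each dividing the next): (x - 1)^3.

Check: the last factor (x - 1)^3 is the minimal polynomial, and the product (x - 1)^3 is the characteristic polynomial.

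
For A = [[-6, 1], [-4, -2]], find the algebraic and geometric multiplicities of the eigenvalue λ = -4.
algebraic multiplicity 2, geometric multiplicity 1

The characteristic polynomial is (x + 4)^2, so the factor x + 4 appears with exponent 2: the algebraic multiplicity is 2.

rank(A + 4I) = 1, so the eigenspace has dimension 2 - 1 = 1: the geometric multiplicity is 1.

Since 1 < 2, A is not diagonalizable.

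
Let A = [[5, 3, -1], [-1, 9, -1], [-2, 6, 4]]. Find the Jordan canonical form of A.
J = [[6, 1, 0], [0, 6, 0], [0, 0, 6]]

The characteristic polynomial is det(xI - A) = (x - 6)^3, so the eigenvalues are 6 (algebraic multiplicity 3).

For λ = 6: rank(A - 6I) = 1, rank((A - 6I)^2) = 0. The eigenspace has dimension 3 - 1 = 2, so there are 2 Jordan blocks; the rank sequence gives block sizes [2, 1].

Assembling the blocks gives the Jordan form J above.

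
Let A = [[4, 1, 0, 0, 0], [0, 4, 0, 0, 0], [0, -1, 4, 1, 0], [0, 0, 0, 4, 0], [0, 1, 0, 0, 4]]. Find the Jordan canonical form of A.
J = [[4, 1, 0, 0, 0], [0, 4, 0, 0, 0], [0, 0, 4, 1, 0], [0, 0, 0, 4, 0], [0, 0, 0, 0, 4]]

The characteristic polynomial is det(xI - A) = (x - 4)^5, so the eigenvalues are 4 (algebraic multiplicity 5).

For λ = 4: rank(A - 4I) = 2, rank((A - 4I)^2) = 0. The eigenspace has dimension 5 - 2 = 3, so there are 3 Jordan blocks; the rank sequence gives block sizes [2, 2, 1].

Assembling the blocks gives the Jordan form J above.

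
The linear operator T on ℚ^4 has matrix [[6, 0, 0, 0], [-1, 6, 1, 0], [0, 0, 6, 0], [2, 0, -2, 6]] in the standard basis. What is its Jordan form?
The characteristic polynomial is det(xI - A) = (x - 6)^4, so the eigenvalues are 6 (algebraic multiplicity 4).

For λ = 6: rank(A - 6I) = 1, rank((A - 6I)^2) = 0. The eigenspace has dimension 4 - 1 = 3, so there are 3 Jordan blocks; the rank sequence gives block sizes [2, 1, 1].

Assembling the blocks gives the Jordan form J above.

J = [[6, 1, 0, 0], [0, 6, 0, 0], [0, 0, 6, 0], [0, 0, 0, 6]]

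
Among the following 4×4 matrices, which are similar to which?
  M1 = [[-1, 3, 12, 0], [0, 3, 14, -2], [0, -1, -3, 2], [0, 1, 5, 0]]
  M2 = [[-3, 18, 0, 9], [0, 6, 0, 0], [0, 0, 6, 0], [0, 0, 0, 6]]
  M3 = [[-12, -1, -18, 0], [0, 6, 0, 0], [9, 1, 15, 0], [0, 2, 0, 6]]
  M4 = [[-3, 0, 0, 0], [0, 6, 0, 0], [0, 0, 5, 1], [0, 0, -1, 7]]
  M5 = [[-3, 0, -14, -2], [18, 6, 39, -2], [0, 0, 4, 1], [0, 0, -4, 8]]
Characteristic polynomials: χ_{M1} = (x - 2)(x + 1)^3, χ_{M2} = (x - 6)^3(x + 3), χ_{M3} = (x - 6)^3(x + 3), χ_{M4} = (x - 6)^3(x + 3), χ_{M5} = (x - 6)^3(x + 3).

{M1}: invariant factors x + 1, (x - 2)(x + 1)^2.

{M2}: invariant factors x - 6, x - 6, (x - 6)(x + 3).

{M3, M4}: invariant factors x - 6, (x - 6)^2(x + 3).

{M5}: invariant factors (x - 6)^3(x + 3).

Matrices are similar if and only if their invariant-factor lists agree; the partition into similarity classes is {M1}, {M2}, {M3, M4}, {M5}.

4 classes: {M1}, {M2}, {M3, M4}, {M5}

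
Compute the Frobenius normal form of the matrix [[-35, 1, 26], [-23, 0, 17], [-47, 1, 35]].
The invariant factors of A (the non-unit diagonal entries of the Smith normal form of xI - A over ℚ[x]) are x^3 + 3x - 3, each dividing the next. The characteristic polynomial is their product, x^3 + 3x - 3.

The rational canonical form is the block-diagonal matrix of companion matrices C(f_i):
R = [[0, 0, 3], [1, 0, -3], [0, 1, 0]].

Note the characteristic polynomial does not split into linear factors over ℚ, so A has no Jordan form over ℚ; the rational canonical form exists over any field.

R = [[0, 0, 3], [1, 0, -3], [0, 1, 0]]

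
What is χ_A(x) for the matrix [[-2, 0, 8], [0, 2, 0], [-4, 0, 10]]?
χ_A(x) = (x - 6)(x - 2)^2

xI - A = [[x + 2, 0, -8], [0, x - 2, 0], [4, 0, x - 10]].

Expanding det(xI - A) along the first row:
det(xI - A) = + (x + 2)·det([[x - 2, 0], [0, x - 10]]) - (0)·det([[0, 0], [4, x - 10]]) + (-8)·det([[0, x - 2], [4, 0]]).

Evaluating gives χ_A(x) = x^3 - 10x^2 + 28x - 24 = (x - 6)(x - 2)^2.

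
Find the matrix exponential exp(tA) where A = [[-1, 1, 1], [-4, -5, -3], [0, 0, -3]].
e^{tA} = [[(2*t + 1)*e^{-3*t}, t*e^{-3*t}, t*(2 - t)*e^{-3*t}/2], [-4*t*e^{-3*t}, (1 - 2*t)*e^{-3*t}, t*(t - 3)*e^{-3*t}], [0, 0, e^{-3*t}]]

A has Jordan form J = [[-3, 1, 0], [0, -3, 1], [0, 0, -3]] with A = PJP^{-1}, so e^{tA} = P e^{tJ} P^{-1}.

For a Jordan block J_k(λ), e^{tJ_k(λ)} = e^{λt} · (I + tN + t^2 N^2/2! + ... + t^{k-1} N^{k-1}/(k-1)!) where N is the nilpotent superdiagonal part.

Assembling the blocks and conjugating back gives the entries of e^{tA} as shown above.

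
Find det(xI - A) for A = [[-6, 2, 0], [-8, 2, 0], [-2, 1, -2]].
χ_A(x) = (x + 2)^3

xI - A = [[x + 6, -2, 0], [8, x - 2, 0], [2, -1, x + 2]].

Expanding det(xI - A) along the first row:
det(xI - A) = + (x + 6)·det([[x - 2, 0], [-1, x + 2]]) - (-2)·det([[8, 0], [2, x + 2]]) + (0)·det([[8, x - 2], [2, -1]]).

Evaluating gives χ_A(x) = x^3 + 6x^2 + 12x + 8 = (x + 2)^3.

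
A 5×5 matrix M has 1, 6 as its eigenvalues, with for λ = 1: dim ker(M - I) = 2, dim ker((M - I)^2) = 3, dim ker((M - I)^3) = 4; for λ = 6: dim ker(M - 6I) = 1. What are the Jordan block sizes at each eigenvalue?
Jordan blocks: (1, 3), (1, 1), (6, 1)

λ = 1: successive nullity increments [2, 1, 1] count blocks of size ≥ k; block sizes are [3, 1].
λ = 6: successive nullity increments [1] count blocks of size ≥ k; block sizes are [1].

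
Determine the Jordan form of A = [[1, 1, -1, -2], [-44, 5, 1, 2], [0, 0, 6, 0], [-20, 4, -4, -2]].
J = [[-1, 1, 0, 0], [0, -1, 0, 0], [0, 0, 6, 0], [0, 0, 0, 6]]

The characteristic polynomial is det(xI - A) = (x - 6)^2(x + 1)^2, so the eigenvalues are -1 (algebraic multiplicity 2), 6 (algebraic multiplicity 2).

For λ = -1: rank(A + I) = 3, rank((A + I)^2) = 2. The eigenspace has dimension 4 - 3 = 1, so there is 1 Jordan block; the rank sequence gives block sizes [2].

For λ = 6: rank(A - 6I) = 2. The eigenspace has dimension 4 - 2 = 2, so there are 2 Jordan blocks; the rank sequence gives block sizes [1, 1].

Assembling the blocks gives the Jordan form J above.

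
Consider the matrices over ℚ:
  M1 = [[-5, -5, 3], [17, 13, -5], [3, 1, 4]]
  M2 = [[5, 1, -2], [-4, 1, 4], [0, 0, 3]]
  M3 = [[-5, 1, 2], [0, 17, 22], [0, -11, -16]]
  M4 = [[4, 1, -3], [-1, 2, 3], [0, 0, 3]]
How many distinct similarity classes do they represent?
Characteristic polynomials: χ_{M1} = (x - 4)^3, χ_{M2} = (x - 3)^3, χ_{M3} = (x - 6)(x + 5)^2, χ_{M4} = (x - 3)^3.

{M1}: invariant factors (x - 4)^3.

{M2, M4}: invariant factors x - 3, (x - 3)^2.

{M3}: invariant factors (x - 6)(x + 5)^2.

Matrices are similar if and only if their invariant-factor lists agree; the partition into similarity classes is {M1}, {M2, M4}, {M3}.

3 classes: {M1}, {M2, M4}, {M3}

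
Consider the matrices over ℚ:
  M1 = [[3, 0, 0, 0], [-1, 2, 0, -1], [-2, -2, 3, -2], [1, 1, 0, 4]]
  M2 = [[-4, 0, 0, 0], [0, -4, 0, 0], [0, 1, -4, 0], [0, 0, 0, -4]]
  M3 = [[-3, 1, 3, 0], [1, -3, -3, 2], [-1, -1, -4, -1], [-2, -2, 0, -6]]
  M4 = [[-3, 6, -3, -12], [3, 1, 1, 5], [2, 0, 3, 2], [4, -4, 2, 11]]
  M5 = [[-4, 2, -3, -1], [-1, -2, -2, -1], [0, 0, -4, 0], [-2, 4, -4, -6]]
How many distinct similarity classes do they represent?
4 classes: {M1}, {M2}, {M3, M5}, {M4}

Characteristic polynomials: χ_{M1} = (x - 3)^4, χ_{M2} = (x + 4)^4, χ_{M3} = (x + 4)^4, χ_{M4} = (x - 3)^4, χ_{M5} = (x + 4)^4.

{M1}: invariant factors x - 3, x - 3, (x - 3)^2.

{M2}: invariant factors x + 4, x + 4, (x + 4)^2.

{M3, M5}: invariant factors x + 4, (x + 4)^3.

{M4}: invariant factors x - 3, (x - 3)^3.

Matrices are similar if and only if their invariant-factor lists agree; the partition into similarity classes is {M1}, {M2}, {M3, M5}, {M4}.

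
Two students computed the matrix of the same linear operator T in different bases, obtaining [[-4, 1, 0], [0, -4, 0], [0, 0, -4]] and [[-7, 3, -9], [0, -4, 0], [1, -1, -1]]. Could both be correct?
Two matrices over a field are similar if and only if they have the same invariant factors.

Both A and B have characteristic polynomial (x + 4)^3 and minimal polynomial (x + 4)^2. Computing further, both have invariant factors x + 4, (x + 4)^2. Hence A and B are similar.

Yes.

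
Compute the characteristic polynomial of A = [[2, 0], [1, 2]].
xI - A = [[x - 2, 0], [-1, x - 2]].

Expanding det(xI - A) along the first row:
det(xI - A) = + (x - 2)·det([[x - 2]]) - (0)·det([[-1]]).

Evaluating gives χ_A(x) = x^2 - 4x + 4 = (x - 2)^2.

χ_A(x) = (x - 2)^2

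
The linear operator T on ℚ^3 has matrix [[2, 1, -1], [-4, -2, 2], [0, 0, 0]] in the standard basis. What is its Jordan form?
J = [[0, 1, 0], [0, 0, 0], [0, 0, 0]]

The characteristic polynomial is det(xI - A) = x^3, so the eigenvalues are 0 (algebraic multiplicity 3).

For λ = 0: rank(A) = 1, rank(A^2) = 0. The eigenspace has dimension 3 - 1 = 2, so there are 2 Jordan blocks; the rank sequence gives block sizes [2, 1].

Assembling the blocks gives the Jordan form J above.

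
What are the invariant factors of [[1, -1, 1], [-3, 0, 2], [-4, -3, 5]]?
(x - 2)^3

The Jordan structure of A has elementary divisors (x - 2)^3. Arranging the block sizes at each eigenvalue in decreasing order and taking row products gives the invariant factors.

Invariant factors (smallest first, each dividing the next): (x - 2)^3.

Check: the last factor (x - 2)^3 is the minimal polynomial, and the product (x - 2)^3 is the characteristic polynomial.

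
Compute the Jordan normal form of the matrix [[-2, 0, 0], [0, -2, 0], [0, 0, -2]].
The characteristic polynomial is det(xI - A) = (x + 2)^3, so the eigenvalues are -2 (algebraic multiplicity 3).

For λ = -2: rank(A + 2I) = 0. The eigenspace has dimension 3 - 0 = 3, so there are 3 Jordan blocks; the rank sequence gives block sizes [1, 1, 1].

Assembling the blocks gives the Jordan form J above.

J = [[-2, 0, 0], [0, -2, 0], [0, 0, -2]]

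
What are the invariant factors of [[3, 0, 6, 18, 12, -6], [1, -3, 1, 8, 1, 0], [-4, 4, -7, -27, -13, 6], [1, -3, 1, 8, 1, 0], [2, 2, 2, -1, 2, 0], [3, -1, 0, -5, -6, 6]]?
The Jordan structure of A has elementary divisors x^2, x, (x - 3)^2, (x - 3). Arranging the block sizes at each eigenvalue in decreasing order and taking row products gives the invariant factors.

Invariant factors (smallest first, each dividing the next): x(x - 3), x^2(x - 3)^2.

Check: the last factor x^2(x - 3)^2 is the minimal polynomial, and the product x^3(x - 3)^3 is the characteristic polynomial.

x(x - 3), x^2(x - 3)^2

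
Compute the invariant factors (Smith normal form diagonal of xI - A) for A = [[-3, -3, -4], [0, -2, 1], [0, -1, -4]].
The Jordan structure of A has elementary divisors (x + 3)^3. Arranging the block sizes at each eigenvalue in decreasing order and taking row products gives the invariant factors.

Invariant factors (smallest first, each dividing the next): (x + 3)^3.

Check: the last factor (x + 3)^3 is the minimal polynomial, and the product (x + 3)^3 is the characteristic polynomial.

(x + 3)^3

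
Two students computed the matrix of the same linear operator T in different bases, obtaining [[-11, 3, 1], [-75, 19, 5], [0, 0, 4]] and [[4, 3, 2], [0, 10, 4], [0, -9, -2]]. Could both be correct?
Two matrices over a field are similar if and only if they have the same invariant factors.

Both A and B have characteristic polynomial (x - 4)^3 and minimal polynomial (x - 4)^2. Computing further, both have invariant factors x - 4, (x - 4)^2. Hence A and B are similar.

Yes.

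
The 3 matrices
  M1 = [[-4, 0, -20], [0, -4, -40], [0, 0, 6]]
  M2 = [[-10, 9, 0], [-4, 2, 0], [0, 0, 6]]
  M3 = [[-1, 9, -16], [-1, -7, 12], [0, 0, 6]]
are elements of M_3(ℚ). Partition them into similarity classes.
2 classes: {M1}, {M2, M3}

Characteristic polynomials: χ_{M1} = (x - 6)(x + 4)^2, χ_{M2} = (x - 6)(x + 4)^2, χ_{M3} = (x - 6)(x + 4)^2.

{M1}: invariant factors x + 4, (x - 6)(x + 4).

{M2, M3}: invariant factors (x - 6)(x + 4)^2.

Matrices are similar if and only if their invariant-factor lists agree; the partition into similarity classes is {M1}, {M2, M3}.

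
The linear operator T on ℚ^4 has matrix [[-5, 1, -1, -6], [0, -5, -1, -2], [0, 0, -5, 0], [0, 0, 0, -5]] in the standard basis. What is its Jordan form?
J = [[-5, 1, 0, 0], [0, -5, 1, 0], [0, 0, -5, 0], [0, 0, 0, -5]]

The characteristic polynomial is det(xI - A) = (x + 5)^4, so the eigenvalues are -5 (algebraic multiplicity 4).

For λ = -5: rank(A + 5I) = 2, rank((A + 5I)^2) = 1, rank((A + 5I)^3) = 0. The eigenspace has dimension 4 - 2 = 2, so there are 2 Jordan blocks; the rank sequence gives block sizes [3, 1].

Assembling the blocks gives the Jordan form J above.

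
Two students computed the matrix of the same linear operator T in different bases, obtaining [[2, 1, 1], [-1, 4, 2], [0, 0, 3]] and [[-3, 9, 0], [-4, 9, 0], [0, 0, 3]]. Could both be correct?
Both have characteristic polynomial (x - 3)^3, but the minimal polynomial of A is (x - 3)^3 while the minimal polynomial of B is (x - 3)^2. The minimal polynomial is a similarity invariant, so A and B are not similar.

No.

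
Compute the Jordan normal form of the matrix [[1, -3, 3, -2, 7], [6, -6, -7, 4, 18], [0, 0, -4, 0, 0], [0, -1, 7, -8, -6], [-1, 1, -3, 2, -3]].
J = [[-4, 1, 0, 0, 0], [0, -4, 1, 0, 0], [0, 0, -4, 0, 0], [0, 0, 0, -4, 1], [0, 0, 0, 0, -4]]

The characteristic polynomial is det(xI - A) = (x + 4)^5, so the eigenvalues are -4 (algebraic multiplicity 5).

For λ = -4: rank(A + 4I) = 3, rank((A + 4I)^2) = 1, rank((A + 4I)^3) = 0. The eigenspace has dimension 5 - 3 = 2, so there are 2 Jordan blocks; the rank sequence gives block sizes [3, 2].

Assembling the blocks gives the Jordan form J above.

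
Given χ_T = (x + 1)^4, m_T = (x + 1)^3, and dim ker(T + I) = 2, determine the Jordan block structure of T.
Jordan blocks: (-1, 3), (-1, 1)

λ = -1: algebraic multiplicity 4 (exponent in χ_T), largest block size 3 (exponent in m_T), 2 blocks (geometric multiplicity). These force block sizes [3, 1].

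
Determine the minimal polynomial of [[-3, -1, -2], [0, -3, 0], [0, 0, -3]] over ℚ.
m_A(x) = (x + 3)^2

The characteristic polynomial factors as (x + 3)^3. The minimal polynomial is ∏(x - λ)^{k_λ} where k_λ is the size of the largest Jordan block at λ.

For λ = -3: rank(A + 3I) = 1, and the largest Jordan block has size 2 (the smallest k with rank((A + 3I)^k) = rank((A + 3I)^(k+1))).

So m_A(x) = (x + 3)^2.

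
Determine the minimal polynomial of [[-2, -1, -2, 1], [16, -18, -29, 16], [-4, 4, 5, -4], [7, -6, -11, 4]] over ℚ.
m_A(x) = (x + 2)(x + 3)^2

The characteristic polynomial factors as (x + 2)(x + 3)^3. The minimal polynomial is ∏(x - λ)^{k_λ} where k_λ is the size of the largest Jordan block at λ.

For λ = -3: rank(A + 3I) = 2, and the largest Jordan block has size 2 (the smallest k with rank((A + 3I)^k) = rank((A + 3I)^(k+1))).
For λ = -2: rank(A + 2I) = 3, and the largest Jordan block has size 1 (the smallest k with rank((A + 2I)^k) = rank((A + 2I)^(k+1))).

So m_A(x) = (x + 2)(x + 3)^2.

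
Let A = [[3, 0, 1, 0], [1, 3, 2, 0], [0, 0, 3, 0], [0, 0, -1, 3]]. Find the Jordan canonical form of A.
J = [[3, 1, 0, 0], [0, 3, 1, 0], [0, 0, 3, 0], [0, 0, 0, 3]]

The characteristic polynomial is det(xI - A) = (x - 3)^4, so the eigenvalues are 3 (algebraic multiplicity 4).

For λ = 3: rank(A - 3I) = 2, rank((A - 3I)^2) = 1, rank((A - 3I)^3) = 0. The eigenspace has dimension 4 - 2 = 2, so there are 2 Jordan blocks; the rank sequence gives block sizes [3, 1].

Assembling the blocks gives the Jordan form J above.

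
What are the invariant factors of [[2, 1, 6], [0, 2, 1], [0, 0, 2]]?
(x - 2)^3

The Jordan structure of A has elementary divisors (x - 2)^3. Arranging the block sizes at each eigenvalue in decreasing order and taking row products gives the invariant factors.

Invariant factors (smallest first, each dividing the next): (x - 2)^3.

Check: the last factor (x - 2)^3 is the minimal polynomial, and the product (x - 2)^3 is the characteristic polynomial.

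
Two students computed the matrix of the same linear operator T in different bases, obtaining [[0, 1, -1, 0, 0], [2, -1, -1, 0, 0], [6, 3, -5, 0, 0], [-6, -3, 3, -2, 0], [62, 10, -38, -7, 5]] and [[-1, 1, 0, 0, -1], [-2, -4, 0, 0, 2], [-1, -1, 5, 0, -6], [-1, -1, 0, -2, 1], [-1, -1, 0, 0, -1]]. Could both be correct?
Yes.

Two matrices over a field are similar if and only if they have the same invariant factors.

Both A and B have characteristic polynomial (x - 5)(x + 2)^4 and minimal polynomial (x - 5)(x + 2)^2. Computing further, both have invariant factors x + 2, x + 2, (x - 5)(x + 2)^2. Hence A and B are similar.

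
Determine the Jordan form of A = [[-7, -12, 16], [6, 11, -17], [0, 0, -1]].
The characteristic polynomial is det(xI - A) = (x - 5)(x + 1)^2, so the eigenvalues are -1 (algebraic multiplicity 2), 5 (algebraic multiplicity 1).

For λ = -1: rank(A + I) = 2, rank((A + I)^2) = 1. The eigenspace has dimension 3 - 2 = 1, so there is 1 Jordan block; the rank sequence gives block sizes [2].

For λ = 5: algebraic multiplicity 1 gives one 1×1 block.

Assembling the blocks gives the Jordan form J above.

J = [[-1, 1, 0], [0, -1, 0], [0, 0, 5]]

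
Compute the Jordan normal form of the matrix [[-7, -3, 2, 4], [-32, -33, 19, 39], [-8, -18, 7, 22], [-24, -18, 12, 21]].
The characteristic polynomial is det(xI - A) = (x + 3)^4, so the eigenvalues are -3 (algebraic multiplicity 4).

For λ = -3: rank(A + 3I) = 2, rank((A + 3I)^2) = 1, rank((A + 3I)^3) = 0. The eigenspace has dimension 4 - 2 = 2, so there are 2 Jordan blocks; the rank sequence gives block sizes [3, 1].

Assembling the blocks gives the Jordan form J above.

J = [[-3, 1, 0, 0], [0, -3, 1, 0], [0, 0, -3, 0], [0, 0, 0, -3]]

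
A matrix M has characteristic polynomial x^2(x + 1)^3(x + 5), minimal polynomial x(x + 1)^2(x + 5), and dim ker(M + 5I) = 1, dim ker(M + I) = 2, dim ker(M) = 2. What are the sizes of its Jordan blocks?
λ = -5: algebraic multiplicity 1 (exponent in χ_M), largest block size 1 (exponent in m_M), 1 block (geometric multiplicity). This forces block sizes [1].
λ = -1: algebraic multiplicity 3 (exponent in χ_M), largest block size 2 (exponent in m_M), 2 blocks (geometric multiplicity). These force block sizes [2, 1].
λ = 0: algebraic multiplicity 2 (exponent in χ_M), largest block size 1 (exponent in m_M), 2 blocks (geometric multiplicity). These force block sizes [1, 1].

Jordan blocks: (-5, 1), (-1, 2), (-1, 1), (0, 1), (0, 1)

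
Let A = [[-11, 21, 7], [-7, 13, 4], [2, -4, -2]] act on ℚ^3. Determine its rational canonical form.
R = [[0, 0, -2], [1, 0, -2], [0, 1, 0]]

The invariant factors of A (the non-unit diagonal entries of the Smith normal form of xI - A over ℚ[x]) are x^3 + 2x + 2, each dividing the next. The characteristic polynomial is their product, x^3 + 2x + 2.

The rational canonical form is the block-diagonal matrix of companion matrices C(f_i):
R = [[0, 0, -2], [1, 0, -2], [0, 1, 0]].

Note the characteristic polynomial does not split into linear factors over ℚ, so A has no Jordan form over ℚ; the rational canonical form exists over any field.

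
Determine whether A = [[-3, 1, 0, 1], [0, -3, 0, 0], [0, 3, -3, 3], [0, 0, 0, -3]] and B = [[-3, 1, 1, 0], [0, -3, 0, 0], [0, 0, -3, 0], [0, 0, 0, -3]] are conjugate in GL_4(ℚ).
Two matrices over a field are similar if and only if they have the same invariant factors.

Both A and B have characteristic polynomial (x + 3)^4 and minimal polynomial (x + 3)^2. Computing further, both have invariant factors x + 3, x + 3, (x + 3)^2. Hence A and B are similar.

Yes.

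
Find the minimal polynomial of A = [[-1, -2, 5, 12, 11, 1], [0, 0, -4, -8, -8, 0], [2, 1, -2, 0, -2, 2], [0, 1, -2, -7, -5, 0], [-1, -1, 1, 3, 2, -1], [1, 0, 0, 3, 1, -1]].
The characteristic polynomial factors as (x + 1)^3(x + 2)^3. The minimal polynomial is ∏(x - λ)^{k_λ} where k_λ is the size of the largest Jordan block at λ.

For λ = -2: rank(A + 2I) = 4, and the largest Jordan block has size 2 (the smallest k with rank((A + 2I)^k) = rank((A + 2I)^(k+1))).
For λ = -1: rank(A + I) = 5, and the largest Jordan block has size 3 (the smallest k with rank((A + I)^k) = rank((A + I)^(k+1))).

So m_A(x) = (x + 1)^3(x + 2)^2.

m_A(x) = (x + 1)^3(x + 2)^2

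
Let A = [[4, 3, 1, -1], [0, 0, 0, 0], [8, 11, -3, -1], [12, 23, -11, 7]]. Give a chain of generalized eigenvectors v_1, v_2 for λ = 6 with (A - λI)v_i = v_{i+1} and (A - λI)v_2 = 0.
v_1 = [[2, 0, 2, -3]]^T, v_2 = [[1, 0, 1, -1]]^T

We seek v_1 ∈ ker((A - 6I)^2) \ ker(A - 6I), then set v_{i+1} = (A - 6I) v_i.

One such chain is v_1 = [[2, 0, 2, -3]]^T, v_2 = [[1, 0, 1, -1]]^T. Check: (A - 6I) v_2 = [[0, 0, 0, 0]]^T = 0.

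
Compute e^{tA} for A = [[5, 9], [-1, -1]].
A has Jordan form J = [[2, 1], [0, 2]] with A = PJP^{-1}, so e^{tA} = P e^{tJ} P^{-1}.

For a Jordan block J_k(λ), e^{tJ_k(λ)} = e^{λt} · (I + tN + t^2 N^2/2! + ... + t^{k-1} N^{k-1}/(k-1)!) where N is the nilpotent superdiagonal part.

Assembling the blocks and conjugating back gives the entries of e^{tA} as shown above.

e^{tA} = [[(3*t + 1)*e^{2*t}, 9*t*e^{2*t}], [-t*e^{2*t}, (1 - 3*t)*e^{2*t}]]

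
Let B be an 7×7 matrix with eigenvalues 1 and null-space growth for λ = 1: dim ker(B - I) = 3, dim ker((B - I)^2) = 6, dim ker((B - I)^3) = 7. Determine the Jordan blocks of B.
λ = 1: successive nullity increments [3, 3, 1] count blocks of size ≥ k; block sizes are [3, 2, 2].

Jordan blocks: (1, 3), (1, 2), (1, 2)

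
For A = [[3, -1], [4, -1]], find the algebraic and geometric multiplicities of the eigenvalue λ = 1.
The characteristic polynomial is (x - 1)^2, so the factor x - 1 appears with exponent 2: the algebraic multiplicity is 2.

rank(A - I) = 1, so the eigenspace has dimension 2 - 1 = 1: the geometric multiplicity is 1.

Since 1 < 2, A is not diagonalizable.

algebraic multiplicity 2, geometric multiplicity 1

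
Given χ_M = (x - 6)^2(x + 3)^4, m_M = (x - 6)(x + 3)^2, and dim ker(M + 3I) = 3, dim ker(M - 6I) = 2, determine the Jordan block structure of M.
λ = -3: algebraic multiplicity 4 (exponent in χ_M), largest block size 2 (exponent in m_M), 3 blocks (geometric multiplicity). These force block sizes [2, 1, 1].
λ = 6: algebraic multiplicity 2 (exponent in χ_M), largest block size 1 (exponent in m_M), 2 blocks (geometric multiplicity). These force block sizes [1, 1].

Jordan blocks: (-3, 2), (-3, 1), (-3, 1), (6, 1), (6, 1)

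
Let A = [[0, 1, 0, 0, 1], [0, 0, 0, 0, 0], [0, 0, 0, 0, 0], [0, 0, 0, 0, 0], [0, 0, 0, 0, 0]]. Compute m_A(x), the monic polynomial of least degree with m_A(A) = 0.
m_A(x) = x^2

The characteristic polynomial factors as x^5. The minimal polynomial is ∏(x - λ)^{k_λ} where k_λ is the size of the largest Jordan block at λ.

For λ = 0: rank(A) = 1, and the largest Jordan block has size 2 (the smallest k with rank(A^k) = rank(A^(k+1))).

So m_A(x) = x^2.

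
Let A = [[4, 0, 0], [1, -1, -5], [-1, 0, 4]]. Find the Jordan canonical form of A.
The characteristic polynomial is det(xI - A) = (x - 4)^2(x + 1), so the eigenvalues are -1 (algebraic multiplicity 1), 4 (algebraic multiplicity 2).

For λ = -1: algebraic multiplicity 1 gives one 1×1 block.

For λ = 4: rank(A - 4I) = 2, rank((A - 4I)^2) = 1. The eigenspace has dimension 3 - 2 = 1, so there is 1 Jordan block; the rank sequence gives block sizes [2].

Assembling the blocks gives the Jordan form J above.

J = [[-1, 0, 0], [0, 4, 1], [0, 0, 4]]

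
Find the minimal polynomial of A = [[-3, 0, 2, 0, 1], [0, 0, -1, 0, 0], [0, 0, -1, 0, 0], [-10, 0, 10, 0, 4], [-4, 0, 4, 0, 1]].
m_A(x) = x(x + 1)^2

The characteristic polynomial factors as x^2(x + 1)^3. The minimal polynomial is ∏(x - λ)^{k_λ} where k_λ is the size of the largest Jordan block at λ.

For λ = -1: rank(A + I) = 3, and the largest Jordan block has size 2 (the smallest k with rank((A + I)^k) = rank((A + I)^(k+1))).
For λ = 0: rank(A) = 3, and the largest Jordan block has size 1 (the smallest k with rank(A^k) = rank(A^(k+1))).

So m_A(x) = x(x + 1)^2.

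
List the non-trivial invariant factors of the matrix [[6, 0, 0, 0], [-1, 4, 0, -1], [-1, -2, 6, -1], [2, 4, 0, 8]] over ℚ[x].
The Jordan structure of A has elementary divisors (x - 6)^2, (x - 6), (x - 6). Arranging the block sizes at each eigenvalue in decreasing order and taking row products gives the invariant factors.

Invariant factors (smallest first, each dividing the next): x - 6, x - 6, (x - 6)^2.

Check: the last factor (x - 6)^2 is the minimal polynomial, and the product (x - 6)^4 is the characteristic polynomial.

x - 6, x - 6, (x - 6)^2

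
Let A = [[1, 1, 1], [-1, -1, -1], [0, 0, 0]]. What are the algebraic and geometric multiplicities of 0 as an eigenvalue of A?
The characteristic polynomial is x^3, so the factor x appears with exponent 3: the algebraic multiplicity is 3.

rank(A) = 1, so the eigenspace has dimension 3 - 1 = 2: the geometric multiplicity is 2.

Since 2 < 3, A is not diagonalizable.

algebraic multiplicity 3, geometric multiplicity 2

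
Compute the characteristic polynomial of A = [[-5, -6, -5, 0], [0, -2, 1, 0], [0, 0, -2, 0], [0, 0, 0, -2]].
χ_A(x) = (x + 2)^3(x + 5)

xI - A = [[x + 5, 6, 5, 0], [0, x + 2, -1, 0], [0, 0, x + 2, 0], [0, 0, 0, x + 2]].

Expanding det(xI - A) along the first row:
det(xI - A) = + (x + 5)·det([[x + 2, -1, 0], [0, x + 2, 0], [0, 0, x + 2]]) - (6)·det([[0, -1, 0], [0, x + 2, 0], [0, 0, x + 2]]) + (5)·det([[0, x + 2, 0], [0, 0, 0], [0, 0, x + 2]]) - (0)·det([[0, x + 2, -1], [0, 0, x + 2], [0, 0, 0]]).

Evaluating gives χ_A(x) = x^4 + 11x^3 + 42x^2 + 68x + 40 = (x + 2)^3(x + 5).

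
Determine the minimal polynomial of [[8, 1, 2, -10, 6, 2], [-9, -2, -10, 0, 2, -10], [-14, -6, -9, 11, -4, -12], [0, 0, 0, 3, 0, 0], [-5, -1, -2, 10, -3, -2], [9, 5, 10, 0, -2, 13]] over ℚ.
The characteristic polynomial factors as (x - 3)^4(x + 1)^2. The minimal polynomial is ∏(x - λ)^{k_λ} where k_λ is the size of the largest Jordan block at λ.

For λ = -1: rank(A + I) = 5, and the largest Jordan block has size 2 (the smallest k with rank((A + I)^k) = rank((A + I)^(k+1))).
For λ = 3: rank(A - 3I) = 3, and the largest Jordan block has size 2 (the smallest k with rank((A - 3I)^k) = rank((A - 3I)^(k+1))).

So m_A(x) = (x - 3)^2(x + 1)^2.

m_A(x) = (x - 3)^2(x + 1)^2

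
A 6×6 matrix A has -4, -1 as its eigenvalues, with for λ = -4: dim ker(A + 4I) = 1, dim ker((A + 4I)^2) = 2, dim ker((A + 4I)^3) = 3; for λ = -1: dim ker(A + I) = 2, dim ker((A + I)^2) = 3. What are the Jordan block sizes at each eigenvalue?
Jordan blocks: (-4, 3), (-1, 2), (-1, 1)

λ = -4: successive nullity increments [1, 1, 1] count blocks of size ≥ k; block sizes are [3].
λ = -1: successive nullity increments [2, 1] count blocks of size ≥ k; block sizes are [2, 1].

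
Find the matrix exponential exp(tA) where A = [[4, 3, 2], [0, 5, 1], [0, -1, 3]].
e^{tA} = [[e^{4*t}, t*(t + 6)*e^{4*t}/2, t*(t + 4)*e^{4*t}/2], [0, (t + 1)*e^{4*t}, t*e^{4*t}], [0, -t*e^{4*t}, (1 - t)*e^{4*t}]]

A has Jordan form J = [[4, 1, 0], [0, 4, 1], [0, 0, 4]] with A = PJP^{-1}, so e^{tA} = P e^{tJ} P^{-1}.

For a Jordan block J_k(λ), e^{tJ_k(λ)} = e^{λt} · (I + tN + t^2 N^2/2! + ... + t^{k-1} N^{k-1}/(k-1)!) where N is the nilpotent superdiagonal part.

Assembling the blocks and conjugating back gives the entries of e^{tA} as shown above.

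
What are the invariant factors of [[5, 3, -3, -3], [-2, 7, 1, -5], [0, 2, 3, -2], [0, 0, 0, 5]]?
The Jordan structure of A has elementary divisors (x - 5)^3, (x - 5). Arranging the block sizes at each eigenvalue in decreasing order and taking row products gives the invariant factors.

Invariant factors (smallest first, each dividing the next): x - 5, (x - 5)^3.

Check: the last factor (x - 5)^3 is the minimal polynomial, and the product (x - 5)^4 is the characteristic polynomial.

x - 5, (x - 5)^3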